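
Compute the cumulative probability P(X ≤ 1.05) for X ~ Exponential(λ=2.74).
0.943697

We have X ~ Exponential(λ=2.74).

The CDF gives us P(X ≤ k).

Using the CDF:
P(X ≤ 1.05) = 0.943697

This means there's approximately a 94.4% chance that X is at most 1.05.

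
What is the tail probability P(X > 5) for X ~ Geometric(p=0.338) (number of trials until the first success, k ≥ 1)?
0.127142

We have X ~ Geometric(p=0.338) (number of trials until the first success, k ≥ 1).

P(X > 5) = 1 - P(X ≤ 5)
                = 1 - F(5)
                = 1 - 0.872858
                = 0.127142

So there's approximately a 12.7% chance that X exceeds 5.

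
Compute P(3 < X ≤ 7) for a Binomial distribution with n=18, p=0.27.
0.673160

We have X ~ Binomial(n=18, p=0.27).

To find P(3 < X ≤ 7), we use:
P(3 < X ≤ 7) = P(X ≤ 7) - P(X ≤ 3)
                 = F(7) - F(3)
                 = 0.915336 - 0.242176
                 = 0.673160

So there's approximately a 67.3% chance that X falls in this range.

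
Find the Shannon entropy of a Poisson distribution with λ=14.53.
2.7511 nats

We have X ~ Poisson(λ=14.53).

The Shannon entropy measures the uncertainty or information content of the distribution.

For a Poisson distribution with λ=14.53:
H(X) = 2.7511 nats

(In bits, this would be 3.9690 bits.)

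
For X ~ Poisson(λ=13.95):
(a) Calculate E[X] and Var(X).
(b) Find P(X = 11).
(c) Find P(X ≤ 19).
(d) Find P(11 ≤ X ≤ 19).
(a) E[X] = 13.9500, Var(X) = 13.9500
(b) P(X = 11) = 0.085261
(c) P(X ≤ 19) = 0.925519
(d) P(11 ≤ X ≤ 19) = 0.746500

We have X ~ Poisson(λ=13.95).

(a) Moments:
E[X] = 13.9500
Var(X) = 13.9500
σ = √Var(X) = 3.7350

(b) Point probability using PMF:
P(X = 11) = 0.085261

(c) Cumulative probability using CDF:
P(X ≤ 19) = F(19) = 0.925519

(d) Range probability:
P(11 ≤ X ≤ 19) = P(X ≤ 19) - P(X ≤ 10)
                   = F(19) - F(10)
                   = 0.925519 - 0.179019
                   = 0.746500

This means approximately 74.7% of outcomes fall in the interval [11, 19].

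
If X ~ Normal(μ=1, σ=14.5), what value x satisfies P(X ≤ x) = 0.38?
-3.4295

We have X ~ Normal(μ=1, σ=14.5).

We want to find x such that P(X ≤ x) = 0.38.

This is the 38th percentile, which means 38% of values fall below this point.

Using the inverse CDF (quantile function):
x = F⁻¹(0.38) = -3.4295

Verification: P(X ≤ -3.4295) = 0.38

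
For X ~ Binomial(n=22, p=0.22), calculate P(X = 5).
0.198719

We have X ~ Binomial(n=22, p=0.22).

For a Binomial distribution, the PMF gives us the probability of each outcome.

Using the PMF formula:
P(X = 5) = 0.198719

Rounded to 4 decimal places: 0.1987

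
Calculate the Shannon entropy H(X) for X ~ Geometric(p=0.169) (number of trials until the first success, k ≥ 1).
2.6881 nats

We have X ~ Geometric(p=0.169) (number of trials until the first success, k ≥ 1).

The Shannon entropy measures the uncertainty or information content of the distribution.

For a Geometric distribution with p=0.169 (number of trials until the first success, k ≥ 1):
H(X) = 2.6881 nats

(In bits, this would be 3.8782 bits.)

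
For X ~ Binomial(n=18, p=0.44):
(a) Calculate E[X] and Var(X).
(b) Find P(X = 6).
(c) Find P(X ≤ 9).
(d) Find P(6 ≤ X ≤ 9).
(a) E[X] = 7.9200, Var(X) = 4.4352
(b) P(X = 6) = 0.128128
(c) P(X ≤ 9) = 0.774231
(d) P(6 ≤ X ≤ 9) = 0.649930

We have X ~ Binomial(n=18, p=0.44).

(a) Moments:
E[X] = 7.9200
Var(X) = 4.4352
σ = √Var(X) = 2.1060

(b) Point probability using PMF:
P(X = 6) = 0.128128

(c) Cumulative probability using CDF:
P(X ≤ 9) = F(9) = 0.774231

(d) Range probability:
P(6 ≤ X ≤ 9) = P(X ≤ 9) - P(X ≤ 5)
                   = F(9) - F(5)
                   = 0.774231 - 0.124301
                   = 0.649930

This means approximately 65.0% of outcomes fall in the interval [6, 9].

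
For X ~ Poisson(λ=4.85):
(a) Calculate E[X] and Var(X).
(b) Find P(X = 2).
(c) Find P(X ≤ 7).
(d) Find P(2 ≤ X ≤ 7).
(a) E[X] = 4.8500, Var(X) = 4.8500
(b) P(X = 2) = 0.092072
(c) P(X ≤ 7) = 0.881818
(d) P(2 ≤ X ≤ 7) = 0.836022

We have X ~ Poisson(λ=4.85).

(a) Moments:
E[X] = 4.8500
Var(X) = 4.8500
σ = √Var(X) = 2.2023

(b) Point probability using PMF:
P(X = 2) = 0.092072

(c) Cumulative probability using CDF:
P(X ≤ 7) = F(7) = 0.881818

(d) Range probability:
P(2 ≤ X ≤ 7) = P(X ≤ 7) - P(X ≤ 1)
                   = F(7) - F(1)
                   = 0.881818 - 0.045796
                   = 0.836022

This means approximately 83.6% of outcomes fall in the interval [2, 7].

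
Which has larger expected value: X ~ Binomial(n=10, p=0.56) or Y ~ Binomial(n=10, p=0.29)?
X has larger mean (5.6000 > 2.9000)

Compute the expected value for each distribution:

X ~ Binomial(n=10, p=0.56):
E[X] = 5.6000

Y ~ Binomial(n=10, p=0.29):
E[Y] = 2.9000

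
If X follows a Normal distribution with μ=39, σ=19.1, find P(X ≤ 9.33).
0.060163

We have X ~ Normal(μ=39, σ=19.1).

The CDF gives us P(X ≤ k).

Using the CDF:
P(X ≤ 9.33) = 0.060163

This means there's approximately a 6.0% chance that X is at most 9.33.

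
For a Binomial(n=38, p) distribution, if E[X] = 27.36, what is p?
p = 0.72

For a Binomial(n, p) distribution:
E[X] = n × p

Given n = 38 and E[X] = 27.36:
27.36 = 38 × p
p = 27.36 / 38 = 0.72

Verification: Binomial(38, 0.72) has E[X] = 27.36 ✓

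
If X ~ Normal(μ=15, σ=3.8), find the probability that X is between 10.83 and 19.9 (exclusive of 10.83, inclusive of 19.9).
0.765143

We have X ~ Normal(μ=15, σ=3.8).

To find P(10.83 < X ≤ 19.9), we use:
P(10.83 < X ≤ 19.9) = P(X ≤ 19.9) - P(X ≤ 10.83)
                 = F(19.9) - F(10.83)
                 = 0.901383 - 0.136240
                 = 0.765143

So there's approximately a 76.5% chance that X falls in this range.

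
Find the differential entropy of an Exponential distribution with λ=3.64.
-0.2920 nats

We have X ~ Exponential(λ=3.64).

The differential entropy measures the uncertainty or information content of the distribution.

For an Exponential distribution with λ=3.64:
h(X) = -0.2920 nats

(In bits, this would be -0.4212 bits.)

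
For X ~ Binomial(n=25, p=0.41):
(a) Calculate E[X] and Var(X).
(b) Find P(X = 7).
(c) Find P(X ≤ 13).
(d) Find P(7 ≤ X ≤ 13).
(a) E[X] = 10.2500, Var(X) = 6.0475
(b) P(X = 7) = 0.070258
(c) P(X ≤ 13) = 0.905908
(d) P(7 ≤ X ≤ 13) = 0.845323

We have X ~ Binomial(n=25, p=0.41).

(a) Moments:
E[X] = 10.2500
Var(X) = 6.0475
σ = √Var(X) = 2.4592

(b) Point probability using PMF:
P(X = 7) = 0.070258

(c) Cumulative probability using CDF:
P(X ≤ 13) = F(13) = 0.905908

(d) Range probability:
P(7 ≤ X ≤ 13) = P(X ≤ 13) - P(X ≤ 6)
                   = F(13) - F(6)
                   = 0.905908 - 0.060585
                   = 0.845323

This means approximately 84.5% of outcomes fall in the interval [7, 13].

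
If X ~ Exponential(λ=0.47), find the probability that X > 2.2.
0.355582

We have X ~ Exponential(λ=0.47).

P(X > 2.2) = 1 - P(X ≤ 2.2)
                = 1 - F(2.2)
                = 1 - 0.644418
                = 0.355582

So there's approximately a 35.6% chance that X exceeds 2.2.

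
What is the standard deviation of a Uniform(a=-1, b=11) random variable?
3.4641

We have X ~ Uniform(a=-1, b=11).

For a Uniform distribution with a=-1, b=11:
σ = √Var(X) = 3.4641

The standard deviation is the square root of the variance.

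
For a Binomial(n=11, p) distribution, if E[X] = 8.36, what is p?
p = 0.76

For a Binomial(n, p) distribution:
E[X] = n × p

Given n = 11 and E[X] = 8.36:
8.36 = 11 × p
p = 8.36 / 11 = 0.76

Verification: Binomial(11, 0.76) has E[X] = 8.36 ✓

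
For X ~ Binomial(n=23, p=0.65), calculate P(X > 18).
0.055132

We have X ~ Binomial(n=23, p=0.65).

P(X > 18) = 1 - P(X ≤ 18)
                = 1 - F(18)
                = 1 - 0.944868
                = 0.055132

So there's approximately a 5.5% chance that X exceeds 18.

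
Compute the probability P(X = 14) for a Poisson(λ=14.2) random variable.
0.105839

We have X ~ Poisson(λ=14.2).

For a Poisson distribution, the PMF gives us the probability of each outcome.

Using the PMF formula:
P(X = 14) = 0.105839

Rounded to 4 decimal places: 0.1058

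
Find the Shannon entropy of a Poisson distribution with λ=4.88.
2.1917 nats

We have X ~ Poisson(λ=4.88).

The Shannon entropy measures the uncertainty or information content of the distribution.

For a Poisson distribution with λ=4.88:
H(X) = 2.1917 nats

(In bits, this would be 3.1619 bits.)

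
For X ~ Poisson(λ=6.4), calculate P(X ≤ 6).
0.542329

We have X ~ Poisson(λ=6.4).

The CDF gives us P(X ≤ k).

Using the CDF:
P(X ≤ 6) = 0.542329

This means there's approximately a 54.2% chance that X is at most 6.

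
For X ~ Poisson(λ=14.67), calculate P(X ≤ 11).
0.207597

We have X ~ Poisson(λ=14.67).

The CDF gives us P(X ≤ k).

Using the CDF:
P(X ≤ 11) = 0.207597

This means there's approximately a 20.8% chance that X is at most 11.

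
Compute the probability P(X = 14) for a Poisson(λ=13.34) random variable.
0.104300

We have X ~ Poisson(λ=13.34).

For a Poisson distribution, the PMF gives us the probability of each outcome.

Using the PMF formula:
P(X = 14) = 0.104300

Rounded to 4 decimal places: 0.1043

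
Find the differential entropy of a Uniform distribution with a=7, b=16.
2.1972 nats

We have X ~ Uniform(a=7, b=16).

The differential entropy measures the uncertainty or information content of the distribution.

For a Uniform distribution with a=7, b=16:
h(X) = 2.1972 nats

(In bits, this would be 3.1699 bits.)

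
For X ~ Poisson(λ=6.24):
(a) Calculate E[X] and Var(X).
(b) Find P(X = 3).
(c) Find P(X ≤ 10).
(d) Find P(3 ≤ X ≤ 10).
(a) E[X] = 6.2400, Var(X) = 6.2400
(b) P(X = 3) = 0.078960
(c) P(X ≤ 10) = 0.946658
(d) P(3 ≤ X ≤ 10) = 0.894580

We have X ~ Poisson(λ=6.24).

(a) Moments:
E[X] = 6.2400
Var(X) = 6.2400
σ = √Var(X) = 2.4980

(b) Point probability using PMF:
P(X = 3) = 0.078960

(c) Cumulative probability using CDF:
P(X ≤ 10) = F(10) = 0.946658

(d) Range probability:
P(3 ≤ X ≤ 10) = P(X ≤ 10) - P(X ≤ 2)
                   = F(10) - F(2)
                   = 0.946658 - 0.052078
                   = 0.894580

This means approximately 89.5% of outcomes fall in the interval [3, 10].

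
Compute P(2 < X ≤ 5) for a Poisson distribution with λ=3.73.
0.545389

We have X ~ Poisson(λ=3.73).

To find P(2 < X ≤ 5), we use:
P(2 < X ≤ 5) = P(X ≤ 5) - P(X ≤ 2)
                 = F(5) - F(2)
                 = 0.825780 - 0.280391
                 = 0.545389

So there's approximately a 54.5% chance that X falls in this range.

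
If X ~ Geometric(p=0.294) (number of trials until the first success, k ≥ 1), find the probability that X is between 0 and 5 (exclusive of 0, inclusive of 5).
0.824602

We have X ~ Geometric(p=0.294) (number of trials until the first success, k ≥ 1).

To find P(0 < X ≤ 5), we use:
P(0 < X ≤ 5) = P(X ≤ 5) - P(X ≤ 0)
                 = F(5) - F(0)
                 = 0.824602 - 0.000000
                 = 0.824602

So there's approximately a 82.5% chance that X falls in this range.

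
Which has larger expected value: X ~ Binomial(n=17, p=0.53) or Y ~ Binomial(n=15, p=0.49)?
X has larger mean (9.0100 > 7.3500)

Compute the expected value for each distribution:

X ~ Binomial(n=17, p=0.53):
E[X] = 9.0100

Y ~ Binomial(n=15, p=0.49):
E[Y] = 7.3500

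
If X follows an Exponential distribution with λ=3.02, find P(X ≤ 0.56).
0.815702

We have X ~ Exponential(λ=3.02).

The CDF gives us P(X ≤ k).

Using the CDF:
P(X ≤ 0.56) = 0.815702

This means there's approximately a 81.6% chance that X is at most 0.56.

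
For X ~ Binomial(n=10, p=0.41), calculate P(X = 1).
0.035518

We have X ~ Binomial(n=10, p=0.41).

For a Binomial distribution, the PMF gives us the probability of each outcome.

Using the PMF formula:
P(X = 1) = 0.035518

Rounded to 4 decimal places: 0.0355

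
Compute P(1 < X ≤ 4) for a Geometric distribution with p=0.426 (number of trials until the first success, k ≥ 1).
0.465446

We have X ~ Geometric(p=0.426) (number of trials until the first success, k ≥ 1).

To find P(1 < X ≤ 4), we use:
P(1 < X ≤ 4) = P(X ≤ 4) - P(X ≤ 1)
                 = F(4) - F(1)
                 = 0.891446 - 0.426000
                 = 0.465446

So there's approximately a 46.5% chance that X falls in this range.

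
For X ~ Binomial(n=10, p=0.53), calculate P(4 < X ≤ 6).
0.468821

We have X ~ Binomial(n=10, p=0.53).

To find P(4 < X ≤ 6), we use:
P(4 < X ≤ 6) = P(X ≤ 6) - P(X ≤ 4)
                 = F(6) - F(4)
                 = 0.774499 - 0.305677
                 = 0.468821

So there's approximately a 46.9% chance that X falls in this range.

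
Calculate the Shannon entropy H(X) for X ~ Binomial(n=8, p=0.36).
1.7169 nats

We have X ~ Binomial(n=8, p=0.36).

The Shannon entropy measures the uncertainty or information content of the distribution.

For a Binomial distribution with n=8, p=0.36:
H(X) = 1.7169 nats

(In bits, this would be 2.4769 bits.)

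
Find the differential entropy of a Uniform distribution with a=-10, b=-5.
1.6094 nats

We have X ~ Uniform(a=-10, b=-5).

The differential entropy measures the uncertainty or information content of the distribution.

For a Uniform distribution with a=-10, b=-5:
h(X) = 1.6094 nats

(In bits, this would be 2.3219 bits.)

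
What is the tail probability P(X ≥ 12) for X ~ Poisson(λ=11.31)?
0.457687

We have X ~ Poisson(λ=11.31).

For discrete distributions, P(X ≥ 12) = 1 - P(X ≤ 11).

P(X ≤ 11) = 0.542313
P(X ≥ 12) = 1 - 0.542313 = 0.457687

So there's approximately a 45.8% chance that X is at least 12.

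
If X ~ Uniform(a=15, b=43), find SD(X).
8.0829

We have X ~ Uniform(a=15, b=43).

For a Uniform distribution with a=15, b=43:
σ = √Var(X) = 8.0829

The standard deviation is the square root of the variance.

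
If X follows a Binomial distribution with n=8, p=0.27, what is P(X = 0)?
0.080646

We have X ~ Binomial(n=8, p=0.27).

For a Binomial distribution, the PMF gives us the probability of each outcome.

Using the PMF formula:
P(X = 0) = 0.080646

Rounded to 4 decimal places: 0.0806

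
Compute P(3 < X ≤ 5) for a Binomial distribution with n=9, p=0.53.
0.485138

We have X ~ Binomial(n=9, p=0.53).

To find P(3 < X ≤ 5), we use:
P(3 < X ≤ 5) = P(X ≤ 5) - P(X ≤ 3)
                 = F(5) - F(3)
                 = 0.683648 - 0.198510
                 = 0.485138

So there's approximately a 48.5% chance that X falls in this range.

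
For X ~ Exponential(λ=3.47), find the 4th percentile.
0.0118

We have X ~ Exponential(λ=3.47).

We want to find x such that P(X ≤ x) = 0.04.

This is the 4th percentile, which means 4% of values fall below this point.

Using the inverse CDF (quantile function):
x = F⁻¹(0.04) = 0.0118

Verification: P(X ≤ 0.0118) = 0.04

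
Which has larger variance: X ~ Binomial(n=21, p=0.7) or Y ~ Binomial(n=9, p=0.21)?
X has larger variance (4.4100 > 1.4931)

Compute the variance for each distribution:

X ~ Binomial(n=21, p=0.7):
Var(X) = 4.4100

Y ~ Binomial(n=9, p=0.21):
Var(Y) = 1.4931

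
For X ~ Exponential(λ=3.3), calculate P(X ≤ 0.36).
0.695170

We have X ~ Exponential(λ=3.3).

The CDF gives us P(X ≤ k).

Using the CDF:
P(X ≤ 0.36) = 0.695170

This means there's approximately a 69.5% chance that X is at most 0.36.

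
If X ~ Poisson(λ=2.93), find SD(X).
1.7117

We have X ~ Poisson(λ=2.93).

For a Poisson distribution with λ=2.93:
σ = √Var(X) = 1.7117

The standard deviation is the square root of the variance.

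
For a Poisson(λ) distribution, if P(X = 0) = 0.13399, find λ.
λ = 2.0100

For a Poisson(λ) distribution, the PMF at 0 is:
P(X = 0) = λ^0 e^(-λ) / 0! = e^(-λ)

Given P(X = 0) = 0.13399:
e^(-λ) = 0.13399
-λ = ln(0.13399)
λ = -ln(0.13399) = 2.0100

Verification: e^(-2.0100) = 0.13399 ✓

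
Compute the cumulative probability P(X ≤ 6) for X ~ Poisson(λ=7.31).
0.404614

We have X ~ Poisson(λ=7.31).

The CDF gives us P(X ≤ k).

Using the CDF:
P(X ≤ 6) = 0.404614

This means there's approximately a 40.5% chance that X is at most 6.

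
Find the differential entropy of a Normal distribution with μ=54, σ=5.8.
3.1768 nats

We have X ~ Normal(μ=54, σ=5.8).

The differential entropy measures the uncertainty or information content of the distribution.

For a Normal distribution with μ=54, σ=5.8:
h(X) = 3.1768 nats

(In bits, this would be 4.5831 bits.)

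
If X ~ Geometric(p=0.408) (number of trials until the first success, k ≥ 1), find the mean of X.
2.4510

We have X ~ Geometric(p=0.408) (number of trials until the first success, k ≥ 1).

For a Geometric distribution with p=0.408 (number of trials until the first success, k ≥ 1):
E[X] = 2.4510

This is the expected (average) value of X.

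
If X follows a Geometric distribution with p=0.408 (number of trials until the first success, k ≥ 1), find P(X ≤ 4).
0.877175

We have X ~ Geometric(p=0.408) (number of trials until the first success, k ≥ 1).

The CDF gives us P(X ≤ k).

Using the CDF:
P(X ≤ 4) = 0.877175

This means there's approximately a 87.7% chance that X is at most 4.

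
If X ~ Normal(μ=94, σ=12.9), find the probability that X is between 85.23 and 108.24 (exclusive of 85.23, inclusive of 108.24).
0.616875

We have X ~ Normal(μ=94, σ=12.9).

To find P(85.23 < X ≤ 108.24), we use:
P(85.23 < X ≤ 108.24) = P(X ≤ 108.24) - P(X ≤ 85.23)
                 = F(108.24) - F(85.23)
                 = 0.865177 - 0.248301
                 = 0.616875

So there's approximately a 61.7% chance that X falls in this range.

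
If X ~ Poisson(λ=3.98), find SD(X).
1.9950

We have X ~ Poisson(λ=3.98).

For a Poisson distribution with λ=3.98:
σ = √Var(X) = 1.9950

The standard deviation is the square root of the variance.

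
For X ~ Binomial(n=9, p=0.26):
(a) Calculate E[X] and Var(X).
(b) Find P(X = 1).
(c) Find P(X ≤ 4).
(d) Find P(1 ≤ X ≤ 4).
(a) E[X] = 2.3400, Var(X) = 1.7316
(b) P(X = 1) = 0.210412
(c) P(X ≤ 4) = 0.942866
(d) P(1 ≤ X ≤ 4) = 0.876325

We have X ~ Binomial(n=9, p=0.26).

(a) Moments:
E[X] = 2.3400
Var(X) = 1.7316
σ = √Var(X) = 1.3159

(b) Point probability using PMF:
P(X = 1) = 0.210412

(c) Cumulative probability using CDF:
P(X ≤ 4) = F(4) = 0.942866

(d) Range probability:
P(1 ≤ X ≤ 4) = P(X ≤ 4) - P(X ≤ 0)
                   = F(4) - F(0)
                   = 0.942866 - 0.066540
                   = 0.876325

This means approximately 87.6% of outcomes fall in the interval [1, 4].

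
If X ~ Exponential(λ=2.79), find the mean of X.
0.3584

We have X ~ Exponential(λ=2.79).

For an Exponential distribution with λ=2.79:
E[X] = 0.3584

This is the expected (average) value of X.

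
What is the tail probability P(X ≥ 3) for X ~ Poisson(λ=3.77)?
0.726223

We have X ~ Poisson(λ=3.77).

For discrete distributions, P(X ≥ 3) = 1 - P(X ≤ 2).

P(X ≤ 2) = 0.273777
P(X ≥ 3) = 1 - 0.273777 = 0.726223

So there's approximately a 72.6% chance that X is at least 3.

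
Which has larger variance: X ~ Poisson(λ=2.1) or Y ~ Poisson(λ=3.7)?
Y has larger variance (3.7000 > 2.1000)

Compute the variance for each distribution:

X ~ Poisson(λ=2.1):
Var(X) = 2.1000

Y ~ Poisson(λ=3.7):
Var(Y) = 3.7000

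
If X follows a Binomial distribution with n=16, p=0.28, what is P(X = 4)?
0.217117

We have X ~ Binomial(n=16, p=0.28).

For a Binomial distribution, the PMF gives us the probability of each outcome.

Using the PMF formula:
P(X = 4) = 0.217117

Rounded to 4 decimal places: 0.2171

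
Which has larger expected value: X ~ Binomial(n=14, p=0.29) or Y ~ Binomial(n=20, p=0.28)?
Y has larger mean (5.6000 > 4.0600)

Compute the expected value for each distribution:

X ~ Binomial(n=14, p=0.29):
E[X] = 4.0600

Y ~ Binomial(n=20, p=0.28):
E[Y] = 5.6000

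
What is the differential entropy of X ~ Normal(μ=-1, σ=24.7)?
4.6257 nats

We have X ~ Normal(μ=-1, σ=24.7).

The differential entropy measures the uncertainty or information content of the distribution.

For a Normal distribution with μ=-1, σ=24.7:
h(X) = 4.6257 nats

(In bits, this would be 6.6735 bits.)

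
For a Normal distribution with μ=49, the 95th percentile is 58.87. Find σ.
σ = 6.0005

For X ~ Normal(μ, σ), the p-th percentile satisfies x = μ + z_p × σ,
where z_p = Φ⁻¹(p) is the standard normal quantile.

Step 1: z_{0.95} = Φ⁻¹(0.95) = 1.6449

Step 2: Solve for σ:
58.87 = 49 + 1.6449 × σ
σ = (58.87 - 49) / 1.6449
σ = 9.87 / 1.6449
σ = 6.0005

Verification: μ + z × σ = 49 + 1.6449 × 6.0005 = 58.87 ✓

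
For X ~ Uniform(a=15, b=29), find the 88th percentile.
27.3200

We have X ~ Uniform(a=15, b=29).

We want to find x such that P(X ≤ x) = 0.88.

This is the 88th percentile, which means 88% of values fall below this point.

Using the inverse CDF (quantile function):
x = F⁻¹(0.88) = 27.3200

Verification: P(X ≤ 27.3200) = 0.88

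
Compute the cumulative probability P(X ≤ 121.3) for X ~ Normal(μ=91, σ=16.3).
0.968479

We have X ~ Normal(μ=91, σ=16.3).

The CDF gives us P(X ≤ k).

Using the CDF:
P(X ≤ 121.3) = 0.968479

This means there's approximately a 96.8% chance that X is at most 121.3.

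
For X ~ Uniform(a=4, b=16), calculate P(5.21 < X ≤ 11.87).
0.555000

We have X ~ Uniform(a=4, b=16).

To find P(5.21 < X ≤ 11.87), we use:
P(5.21 < X ≤ 11.87) = P(X ≤ 11.87) - P(X ≤ 5.21)
                 = F(11.87) - F(5.21)
                 = 0.655833 - 0.100833
                 = 0.555000

So there's approximately a 55.5% chance that X falls in this range.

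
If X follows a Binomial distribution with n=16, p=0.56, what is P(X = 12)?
0.064884

We have X ~ Binomial(n=16, p=0.56).

For a Binomial distribution, the PMF gives us the probability of each outcome.

Using the PMF formula:
P(X = 12) = 0.064884

Rounded to 4 decimal places: 0.0649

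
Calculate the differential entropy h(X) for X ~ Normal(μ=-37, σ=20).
4.4147 nats

We have X ~ Normal(μ=-37, σ=20).

The differential entropy measures the uncertainty or information content of the distribution.

For a Normal distribution with μ=-37, σ=20:
h(X) = 4.4147 nats

(In bits, this would be 6.3690 bits.)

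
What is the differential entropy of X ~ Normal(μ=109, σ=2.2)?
2.2074 nats

We have X ~ Normal(μ=109, σ=2.2).

The differential entropy measures the uncertainty or information content of the distribution.

For a Normal distribution with μ=109, σ=2.2:
h(X) = 2.2074 nats

(In bits, this would be 3.1846 bits.)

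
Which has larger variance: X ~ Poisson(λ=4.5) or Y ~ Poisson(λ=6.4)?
Y has larger variance (6.4000 > 4.5000)

Compute the variance for each distribution:

X ~ Poisson(λ=4.5):
Var(X) = 4.5000

Y ~ Poisson(λ=6.4):
Var(Y) = 6.4000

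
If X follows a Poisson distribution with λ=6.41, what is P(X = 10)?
0.053087

We have X ~ Poisson(λ=6.41).

For a Poisson distribution, the PMF gives us the probability of each outcome.

Using the PMF formula:
P(X = 10) = 0.053087

Rounded to 4 decimal places: 0.0531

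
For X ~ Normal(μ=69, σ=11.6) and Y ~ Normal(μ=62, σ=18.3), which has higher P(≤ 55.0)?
Y has higher probability (P(Y ≤ 55.0) = 0.3510 > P(X ≤ 55.0) = 0.1137)

Compute P(≤ 55.0) for each distribution:

X ~ Normal(μ=69, σ=11.6):
P(X ≤ 55.0) = 0.1137

Y ~ Normal(μ=62, σ=18.3):
P(Y ≤ 55.0) = 0.3510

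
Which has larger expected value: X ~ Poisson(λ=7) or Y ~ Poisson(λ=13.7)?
Y has larger mean (13.7000 > 7.0000)

Compute the expected value for each distribution:

X ~ Poisson(λ=7):
E[X] = 7.0000

Y ~ Poisson(λ=13.7):
E[Y] = 13.7000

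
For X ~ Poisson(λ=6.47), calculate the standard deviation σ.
2.5436

We have X ~ Poisson(λ=6.47).

For a Poisson distribution with λ=6.47:
σ = √Var(X) = 2.5436

The standard deviation is the square root of the variance.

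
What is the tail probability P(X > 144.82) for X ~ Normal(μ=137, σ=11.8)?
0.253758

We have X ~ Normal(μ=137, σ=11.8).

P(X > 144.82) = 1 - P(X ≤ 144.82)
                = 1 - F(144.82)
                = 1 - 0.746242
                = 0.253758

So there's approximately a 25.4% chance that X exceeds 144.82.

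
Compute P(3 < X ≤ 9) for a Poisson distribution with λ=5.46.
0.741997

We have X ~ Poisson(λ=5.46).

To find P(3 < X ≤ 9), we use:
P(3 < X ≤ 9) = P(X ≤ 9) - P(X ≤ 3)
                 = F(9) - F(3)
                 = 0.948271 - 0.206273
                 = 0.741997

So there's approximately a 74.2% chance that X falls in this range.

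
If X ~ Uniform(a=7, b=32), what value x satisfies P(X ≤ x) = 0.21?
12.2500

We have X ~ Uniform(a=7, b=32).

We want to find x such that P(X ≤ x) = 0.21.

This is the 21st percentile, which means 21% of values fall below this point.

Using the inverse CDF (quantile function):
x = F⁻¹(0.21) = 12.2500

Verification: P(X ≤ 12.2500) = 0.21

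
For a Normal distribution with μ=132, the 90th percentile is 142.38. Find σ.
σ = 8.0996

For X ~ Normal(μ, σ), the p-th percentile satisfies x = μ + z_p × σ,
where z_p = Φ⁻¹(p) is the standard normal quantile.

Step 1: z_{0.9} = Φ⁻¹(0.9) = 1.2816

Step 2: Solve for σ:
142.38 = 132 + 1.2816 × σ
σ = (142.38 - 132) / 1.2816
σ = 10.38 / 1.2816
σ = 8.0996

Verification: μ + z × σ = 132 + 1.2816 × 8.0996 = 142.38 ✓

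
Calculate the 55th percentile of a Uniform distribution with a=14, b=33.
24.4500

We have X ~ Uniform(a=14, b=33).

We want to find x such that P(X ≤ x) = 0.55.

This is the 55th percentile, which means 55% of values fall below this point.

Using the inverse CDF (quantile function):
x = F⁻¹(0.55) = 24.4500

Verification: P(X ≤ 24.4500) = 0.55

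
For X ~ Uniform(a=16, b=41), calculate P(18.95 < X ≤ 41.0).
0.882000

We have X ~ Uniform(a=16, b=41).

To find P(18.95 < X ≤ 41.0), we use:
P(18.95 < X ≤ 41.0) = P(X ≤ 41.0) - P(X ≤ 18.95)
                 = F(41.0) - F(18.95)
                 = 1.000000 - 0.118000
                 = 0.882000

So there's approximately a 88.2% chance that X falls in this range.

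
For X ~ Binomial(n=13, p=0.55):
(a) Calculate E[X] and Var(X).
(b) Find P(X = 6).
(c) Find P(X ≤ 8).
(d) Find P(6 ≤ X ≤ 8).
(a) E[X] = 7.1500, Var(X) = 3.2175
(b) P(X = 6) = 0.177493
(c) P(X ≤ 8) = 0.772052
(d) P(6 ≤ X ≤ 8) = 0.593286

We have X ~ Binomial(n=13, p=0.55).

(a) Moments:
E[X] = 7.1500
Var(X) = 3.2175
σ = √Var(X) = 1.7937

(b) Point probability using PMF:
P(X = 6) = 0.177493

(c) Cumulative probability using CDF:
P(X ≤ 8) = F(8) = 0.772052

(d) Range probability:
P(6 ≤ X ≤ 8) = P(X ≤ 8) - P(X ≤ 5)
                   = F(8) - F(5)
                   = 0.772052 - 0.178765
                   = 0.593286

This means approximately 59.3% of outcomes fall in the interval [6, 8].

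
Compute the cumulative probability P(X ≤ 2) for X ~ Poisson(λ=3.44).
0.332088

We have X ~ Poisson(λ=3.44).

The CDF gives us P(X ≤ k).

Using the CDF:
P(X ≤ 2) = 0.332088

This means there's approximately a 33.2% chance that X is at most 2.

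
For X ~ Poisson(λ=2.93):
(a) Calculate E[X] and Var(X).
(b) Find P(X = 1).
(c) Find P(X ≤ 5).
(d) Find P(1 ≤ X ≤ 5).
(a) E[X] = 2.9300, Var(X) = 2.9300
(b) P(X = 1) = 0.156453
(c) P(X ≤ 5) = 0.922974
(d) P(1 ≤ X ≤ 5) = 0.869577

We have X ~ Poisson(λ=2.93).

(a) Moments:
E[X] = 2.9300
Var(X) = 2.9300
σ = √Var(X) = 1.7117

(b) Point probability using PMF:
P(X = 1) = 0.156453

(c) Cumulative probability using CDF:
P(X ≤ 5) = F(5) = 0.922974

(d) Range probability:
P(1 ≤ X ≤ 5) = P(X ≤ 5) - P(X ≤ 0)
                   = F(5) - F(0)
                   = 0.922974 - 0.053397
                   = 0.869577

This means approximately 87.0% of outcomes fall in the interval [1, 5].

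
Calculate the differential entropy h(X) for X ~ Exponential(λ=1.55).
0.5617 nats

We have X ~ Exponential(λ=1.55).

The differential entropy measures the uncertainty or information content of the distribution.

For an Exponential distribution with λ=1.55:
h(X) = 0.5617 nats

(In bits, this would be 0.8104 bits.)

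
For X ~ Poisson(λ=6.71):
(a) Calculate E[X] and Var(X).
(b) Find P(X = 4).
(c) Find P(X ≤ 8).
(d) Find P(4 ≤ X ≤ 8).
(a) E[X] = 6.7100, Var(X) = 6.7100
(b) P(X = 4) = 0.102935
(c) P(X ≤ 8) = 0.766043
(d) P(4 ≤ X ≤ 8) = 0.667850

We have X ~ Poisson(λ=6.71).

(a) Moments:
E[X] = 6.7100
Var(X) = 6.7100
σ = √Var(X) = 2.5904

(b) Point probability using PMF:
P(X = 4) = 0.102935

(c) Cumulative probability using CDF:
P(X ≤ 8) = F(8) = 0.766043

(d) Range probability:
P(4 ≤ X ≤ 8) = P(X ≤ 8) - P(X ≤ 3)
                   = F(8) - F(3)
                   = 0.766043 - 0.098193
                   = 0.667850

This means approximately 66.8% of outcomes fall in the interval [4, 8].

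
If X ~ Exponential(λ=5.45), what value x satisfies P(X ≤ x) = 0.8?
0.2953

We have X ~ Exponential(λ=5.45).

We want to find x such that P(X ≤ x) = 0.8.

This is the 80th percentile, which means 80% of values fall below this point.

Using the inverse CDF (quantile function):
x = F⁻¹(0.8) = 0.2953

Verification: P(X ≤ 0.2953) = 0.8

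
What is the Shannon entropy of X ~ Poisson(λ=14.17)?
2.7384 nats

We have X ~ Poisson(λ=14.17).

The Shannon entropy measures the uncertainty or information content of the distribution.

For a Poisson distribution with λ=14.17:
H(X) = 2.7384 nats

(In bits, this would be 3.9507 bits.)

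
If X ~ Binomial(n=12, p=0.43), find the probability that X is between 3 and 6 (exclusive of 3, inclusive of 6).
0.616506

We have X ~ Binomial(n=12, p=0.43).

To find P(3 < X ≤ 6), we use:
P(3 < X ≤ 6) = P(X ≤ 6) - P(X ≤ 3)
                 = F(6) - F(3)
                 = 0.783607 - 0.167102
                 = 0.616506

So there's approximately a 61.7% chance that X falls in this range.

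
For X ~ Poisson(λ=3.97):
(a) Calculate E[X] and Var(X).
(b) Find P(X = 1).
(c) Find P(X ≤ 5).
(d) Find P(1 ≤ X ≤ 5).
(a) E[X] = 3.9700, Var(X) = 3.9700
(b) P(X = 1) = 0.074928
(c) P(X ≤ 5) = 0.789801
(d) P(1 ≤ X ≤ 5) = 0.770928

We have X ~ Poisson(λ=3.97).

(a) Moments:
E[X] = 3.9700
Var(X) = 3.9700
σ = √Var(X) = 1.9925

(b) Point probability using PMF:
P(X = 1) = 0.074928

(c) Cumulative probability using CDF:
P(X ≤ 5) = F(5) = 0.789801

(d) Range probability:
P(1 ≤ X ≤ 5) = P(X ≤ 5) - P(X ≤ 0)
                   = F(5) - F(0)
                   = 0.789801 - 0.018873
                   = 0.770928

This means approximately 77.1% of outcomes fall in the interval [1, 5].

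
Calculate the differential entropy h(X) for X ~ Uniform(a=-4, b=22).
3.2581 nats

We have X ~ Uniform(a=-4, b=22).

The differential entropy measures the uncertainty or information content of the distribution.

For a Uniform distribution with a=-4, b=22:
h(X) = 3.2581 nats

(In bits, this would be 4.7004 bits.)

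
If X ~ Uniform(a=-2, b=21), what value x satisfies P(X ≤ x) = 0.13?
0.9900

We have X ~ Uniform(a=-2, b=21).

We want to find x such that P(X ≤ x) = 0.13.

This is the 13th percentile, which means 13% of values fall below this point.

Using the inverse CDF (quantile function):
x = F⁻¹(0.13) = 0.9900

Verification: P(X ≤ 0.9900) = 0.13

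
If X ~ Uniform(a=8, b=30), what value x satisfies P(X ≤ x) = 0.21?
12.6200

We have X ~ Uniform(a=8, b=30).

We want to find x such that P(X ≤ x) = 0.21.

This is the 21st percentile, which means 21% of values fall below this point.

Using the inverse CDF (quantile function):
x = F⁻¹(0.21) = 12.6200

Verification: P(X ≤ 12.6200) = 0.21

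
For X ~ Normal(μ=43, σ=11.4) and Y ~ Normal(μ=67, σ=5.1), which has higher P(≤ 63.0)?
X has higher probability (P(X ≤ 63.0) = 0.9603 > P(Y ≤ 63.0) = 0.2164)

Compute P(≤ 63.0) for each distribution:

X ~ Normal(μ=43, σ=11.4):
P(X ≤ 63.0) = 0.9603

Y ~ Normal(μ=67, σ=5.1):
P(Y ≤ 63.0) = 0.2164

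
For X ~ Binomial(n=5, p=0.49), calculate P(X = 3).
0.306005

We have X ~ Binomial(n=5, p=0.49).

For a Binomial distribution, the PMF gives us the probability of each outcome.

Using the PMF formula:
P(X = 3) = 0.306005

Rounded to 4 decimal places: 0.3060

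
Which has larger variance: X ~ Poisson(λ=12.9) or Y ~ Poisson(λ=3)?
X has larger variance (12.9000 > 3.0000)

Compute the variance for each distribution:

X ~ Poisson(λ=12.9):
Var(X) = 12.9000

Y ~ Poisson(λ=3):
Var(Y) = 3.0000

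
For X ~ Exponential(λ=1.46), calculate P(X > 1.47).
0.116928

We have X ~ Exponential(λ=1.46).

P(X > 1.47) = 1 - P(X ≤ 1.47)
                = 1 - F(1.47)
                = 1 - 0.883072
                = 0.116928

So there's approximately a 11.7% chance that X exceeds 1.47.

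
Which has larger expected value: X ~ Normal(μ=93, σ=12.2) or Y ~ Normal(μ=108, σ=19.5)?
Y has larger mean (108.0000 > 93.0000)

Compute the expected value for each distribution:

X ~ Normal(μ=93, σ=12.2):
E[X] = 93.0000

Y ~ Normal(μ=108, σ=19.5):
E[Y] = 108.0000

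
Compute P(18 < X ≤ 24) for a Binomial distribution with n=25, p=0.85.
0.913274

We have X ~ Binomial(n=25, p=0.85).

To find P(18 < X ≤ 24), we use:
P(18 < X ≤ 24) = P(X ≤ 24) - P(X ≤ 18)
                 = F(24) - F(18)
                 = 0.982802 - 0.069529
                 = 0.913274

So there's approximately a 91.3% chance that X falls in this range.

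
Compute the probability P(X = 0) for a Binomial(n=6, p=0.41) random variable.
0.042181

We have X ~ Binomial(n=6, p=0.41).

For a Binomial distribution, the PMF gives us the probability of each outcome.

Using the PMF formula:
P(X = 0) = 0.042181

Rounded to 4 decimal places: 0.0422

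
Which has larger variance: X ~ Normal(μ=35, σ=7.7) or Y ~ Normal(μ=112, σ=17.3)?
Y has larger variance (299.2900 > 59.2900)

Compute the variance for each distribution:

X ~ Normal(μ=35, σ=7.7):
Var(X) = 59.2900

Y ~ Normal(μ=112, σ=17.3):
Var(Y) = 299.2900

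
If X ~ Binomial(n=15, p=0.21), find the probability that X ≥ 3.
0.638534

We have X ~ Binomial(n=15, p=0.21).

For discrete distributions, P(X ≥ 3) = 1 - P(X ≤ 2).

P(X ≤ 2) = 0.361466
P(X ≥ 3) = 1 - 0.361466 = 0.638534

So there's approximately a 63.9% chance that X is at least 3.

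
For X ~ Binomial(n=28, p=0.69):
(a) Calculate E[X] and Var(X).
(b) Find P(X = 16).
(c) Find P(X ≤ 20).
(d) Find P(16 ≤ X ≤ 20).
(a) E[X] = 19.3200, Var(X) = 5.9892
(b) P(X = 16) = 0.063257
(c) P(X ≤ 20) = 0.677387
(d) P(16 ≤ X ≤ 20) = 0.614826

We have X ~ Binomial(n=28, p=0.69).

(a) Moments:
E[X] = 19.3200
Var(X) = 5.9892
σ = √Var(X) = 2.4473

(b) Point probability using PMF:
P(X = 16) = 0.063257

(c) Cumulative probability using CDF:
P(X ≤ 20) = F(20) = 0.677387

(d) Range probability:
P(16 ≤ X ≤ 20) = P(X ≤ 20) - P(X ≤ 15)
                   = F(20) - F(15)
                   = 0.677387 - 0.062561
                   = 0.614826

This means approximately 61.5% of outcomes fall in the interval [16, 20].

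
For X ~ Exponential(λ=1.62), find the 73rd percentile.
0.8082

We have X ~ Exponential(λ=1.62).

We want to find x such that P(X ≤ x) = 0.73.

This is the 73rd percentile, which means 73% of values fall below this point.

Using the inverse CDF (quantile function):
x = F⁻¹(0.73) = 0.8082

Verification: P(X ≤ 0.8082) = 0.73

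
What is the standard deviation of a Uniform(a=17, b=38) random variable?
6.0622

We have X ~ Uniform(a=17, b=38).

For a Uniform distribution with a=17, b=38:
σ = √Var(X) = 6.0622

The standard deviation is the square root of the variance.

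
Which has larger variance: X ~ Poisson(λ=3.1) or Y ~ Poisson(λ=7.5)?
Y has larger variance (7.5000 > 3.1000)

Compute the variance for each distribution:

X ~ Poisson(λ=3.1):
Var(X) = 3.1000

Y ~ Poisson(λ=7.5):
Var(Y) = 7.5000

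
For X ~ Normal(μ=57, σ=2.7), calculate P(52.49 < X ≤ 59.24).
0.749203

We have X ~ Normal(μ=57, σ=2.7).

To find P(52.49 < X ≤ 59.24), we use:
P(52.49 < X ≤ 59.24) = P(X ≤ 59.24) - P(X ≤ 52.49)
                 = F(59.24) - F(52.49)
                 = 0.796626 - 0.047423
                 = 0.749203

So there's approximately a 74.9% chance that X falls in this range.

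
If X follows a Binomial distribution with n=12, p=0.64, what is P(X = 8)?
0.234021

We have X ~ Binomial(n=12, p=0.64).

For a Binomial distribution, the PMF gives us the probability of each outcome.

Using the PMF formula:
P(X = 8) = 0.234021

Rounded to 4 decimal places: 0.2340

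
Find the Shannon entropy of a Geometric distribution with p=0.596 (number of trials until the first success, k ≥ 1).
1.1319 nats

We have X ~ Geometric(p=0.596) (number of trials until the first success, k ≥ 1).

The Shannon entropy measures the uncertainty or information content of the distribution.

For a Geometric distribution with p=0.596 (number of trials until the first success, k ≥ 1):
H(X) = 1.1319 nats

(In bits, this would be 1.6330 bits.)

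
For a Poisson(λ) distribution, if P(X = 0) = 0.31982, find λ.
λ = 1.1400

For a Poisson(λ) distribution, the PMF at 0 is:
P(X = 0) = λ^0 e^(-λ) / 0! = e^(-λ)

Given P(X = 0) = 0.31982:
e^(-λ) = 0.31982
-λ = ln(0.31982)
λ = -ln(0.31982) = 1.1400

Verification: e^(-1.1400) = 0.31982 ✓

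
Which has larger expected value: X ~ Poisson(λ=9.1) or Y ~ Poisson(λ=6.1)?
X has larger mean (9.1000 > 6.1000)

Compute the expected value for each distribution:

X ~ Poisson(λ=9.1):
E[X] = 9.1000

Y ~ Poisson(λ=6.1):
E[Y] = 6.1000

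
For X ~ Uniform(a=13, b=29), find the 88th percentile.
27.0800

We have X ~ Uniform(a=13, b=29).

We want to find x such that P(X ≤ x) = 0.88.

This is the 88th percentile, which means 88% of values fall below this point.

Using the inverse CDF (quantile function):
x = F⁻¹(0.88) = 27.0800

Verification: P(X ≤ 27.0800) = 0.88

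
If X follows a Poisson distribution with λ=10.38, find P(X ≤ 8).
0.291694

We have X ~ Poisson(λ=10.38).

The CDF gives us P(X ≤ k).

Using the CDF:
P(X ≤ 8) = 0.291694

This means there's approximately a 29.2% chance that X is at most 8.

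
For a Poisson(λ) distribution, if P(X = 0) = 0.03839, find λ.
λ = 3.2600

For a Poisson(λ) distribution, the PMF at 0 is:
P(X = 0) = λ^0 e^(-λ) / 0! = e^(-λ)

Given P(X = 0) = 0.03839:
e^(-λ) = 0.03839
-λ = ln(0.03839)
λ = -ln(0.03839) = 3.2600

Verification: e^(-3.2600) = 0.03839 ✓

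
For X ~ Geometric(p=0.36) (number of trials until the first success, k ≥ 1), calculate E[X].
2.7778

We have X ~ Geometric(p=0.36) (number of trials until the first success, k ≥ 1).

For a Geometric distribution with p=0.36 (number of trials until the first success, k ≥ 1):
E[X] = 2.7778

This is the expected (average) value of X.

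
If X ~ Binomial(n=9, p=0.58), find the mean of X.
5.2200

We have X ~ Binomial(n=9, p=0.58).

For a Binomial distribution with n=9, p=0.58:
E[X] = 5.2200

This is the expected (average) value of X.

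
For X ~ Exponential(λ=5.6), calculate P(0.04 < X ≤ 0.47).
0.727381

We have X ~ Exponential(λ=5.6).

To find P(0.04 < X ≤ 0.47), we use:
P(0.04 < X ≤ 0.47) = P(X ≤ 0.47) - P(X ≤ 0.04)
                 = F(0.47) - F(0.04)
                 = 0.928066 - 0.200685
                 = 0.727381

So there's approximately a 72.7% chance that X falls in this range.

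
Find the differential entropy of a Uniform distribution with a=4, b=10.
1.7918 nats

We have X ~ Uniform(a=4, b=10).

The differential entropy measures the uncertainty or information content of the distribution.

For a Uniform distribution with a=4, b=10:
h(X) = 1.7918 nats

(In bits, this would be 2.5850 bits.)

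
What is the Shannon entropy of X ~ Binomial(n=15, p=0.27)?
1.9527 nats

We have X ~ Binomial(n=15, p=0.27).

The Shannon entropy measures the uncertainty or information content of the distribution.

For a Binomial distribution with n=15, p=0.27:
H(X) = 1.9527 nats

(In bits, this would be 2.8172 bits.)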